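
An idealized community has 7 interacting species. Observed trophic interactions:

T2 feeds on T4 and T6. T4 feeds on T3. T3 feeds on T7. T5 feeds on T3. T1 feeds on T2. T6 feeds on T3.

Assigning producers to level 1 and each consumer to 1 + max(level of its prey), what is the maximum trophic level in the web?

Producers (level 1): T7.
T7 → T3 → T6 → T2 → T1 gives T1 level 5.
No species has a prey at level 5, so no species reaches level 6.

5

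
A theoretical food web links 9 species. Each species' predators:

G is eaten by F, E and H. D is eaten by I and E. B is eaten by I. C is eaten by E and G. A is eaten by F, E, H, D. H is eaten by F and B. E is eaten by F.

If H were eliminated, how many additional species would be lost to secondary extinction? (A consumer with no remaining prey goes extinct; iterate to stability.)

1

Remove H.
Round 1: B (all prey gone) → extinct.
No further losses. Total secondary extinctions: 1.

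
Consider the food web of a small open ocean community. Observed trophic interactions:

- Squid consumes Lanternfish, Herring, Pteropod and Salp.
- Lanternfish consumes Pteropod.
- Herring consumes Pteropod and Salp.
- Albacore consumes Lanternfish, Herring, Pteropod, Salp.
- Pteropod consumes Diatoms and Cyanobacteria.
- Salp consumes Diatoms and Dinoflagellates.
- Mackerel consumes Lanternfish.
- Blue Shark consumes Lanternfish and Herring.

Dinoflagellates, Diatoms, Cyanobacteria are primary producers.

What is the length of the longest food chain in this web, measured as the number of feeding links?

3 links

One longest chain: Diatoms → Pteropod → Lanternfish → Blue Shark.
It has 4 species and 3 links.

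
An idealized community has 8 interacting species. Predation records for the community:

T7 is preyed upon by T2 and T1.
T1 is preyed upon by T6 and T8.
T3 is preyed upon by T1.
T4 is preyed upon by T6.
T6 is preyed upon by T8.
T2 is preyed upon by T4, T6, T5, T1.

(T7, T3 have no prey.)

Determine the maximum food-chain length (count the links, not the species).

4 links

One longest chain: T7 → T2 → T1 → T6 → T8.
It has 5 species and 4 links.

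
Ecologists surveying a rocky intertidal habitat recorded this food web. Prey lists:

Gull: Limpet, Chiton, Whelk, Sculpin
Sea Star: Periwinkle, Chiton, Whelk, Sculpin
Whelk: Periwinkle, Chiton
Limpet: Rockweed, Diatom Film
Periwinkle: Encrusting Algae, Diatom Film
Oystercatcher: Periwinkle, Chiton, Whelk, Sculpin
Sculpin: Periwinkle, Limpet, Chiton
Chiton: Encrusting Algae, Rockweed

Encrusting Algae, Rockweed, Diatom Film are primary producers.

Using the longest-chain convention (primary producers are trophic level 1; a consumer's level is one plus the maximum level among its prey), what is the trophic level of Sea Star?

Trophic level 4

Encrusting Algae is a producer → level 1.
Periwinkle eats Encrusting Algae (level 1); other prey at levels: Diatom Film 1 → level 2.
Whelk eats Periwinkle (level 2); other prey at levels: Chiton 2 → level 3.
Sea Star eats Whelk (level 3); other prey at levels: Periwinkle 2, Chiton 2, Sculpin 3 → level 4.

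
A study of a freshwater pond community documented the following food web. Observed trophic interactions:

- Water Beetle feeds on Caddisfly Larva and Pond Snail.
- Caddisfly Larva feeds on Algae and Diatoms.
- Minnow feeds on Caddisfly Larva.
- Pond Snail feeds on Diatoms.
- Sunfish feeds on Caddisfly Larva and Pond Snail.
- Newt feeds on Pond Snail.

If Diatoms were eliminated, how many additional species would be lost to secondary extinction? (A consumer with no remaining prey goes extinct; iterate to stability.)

2

Remove Diatoms.
Round 1: Pond Snail (all prey gone) → extinct.
Round 2: Newt (all prey gone) → extinct.
No further losses. Total secondary extinctions: 2.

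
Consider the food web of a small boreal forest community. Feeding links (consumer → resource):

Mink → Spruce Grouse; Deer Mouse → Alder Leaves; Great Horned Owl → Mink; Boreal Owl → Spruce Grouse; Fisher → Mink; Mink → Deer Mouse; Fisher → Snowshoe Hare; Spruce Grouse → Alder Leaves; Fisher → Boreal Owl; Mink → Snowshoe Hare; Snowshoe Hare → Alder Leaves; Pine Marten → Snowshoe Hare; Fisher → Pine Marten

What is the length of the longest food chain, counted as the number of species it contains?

4 species

One longest chain: Alder Leaves → Snowshoe Hare → Mink → Great Horned Owl.
It has 4 species and 3 links.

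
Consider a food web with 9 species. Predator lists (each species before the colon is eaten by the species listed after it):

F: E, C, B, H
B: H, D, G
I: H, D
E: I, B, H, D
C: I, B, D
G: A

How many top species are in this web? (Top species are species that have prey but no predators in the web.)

3

Top species (has prey, but nothing eats it): H, D, A.
Count: 3.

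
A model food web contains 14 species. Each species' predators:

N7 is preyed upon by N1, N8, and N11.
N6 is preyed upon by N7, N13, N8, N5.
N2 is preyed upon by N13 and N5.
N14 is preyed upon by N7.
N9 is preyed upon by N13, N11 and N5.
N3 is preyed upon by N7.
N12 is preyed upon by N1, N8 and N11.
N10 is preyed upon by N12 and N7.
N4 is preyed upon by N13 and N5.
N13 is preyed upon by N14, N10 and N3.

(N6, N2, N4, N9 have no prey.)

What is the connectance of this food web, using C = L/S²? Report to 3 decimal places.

The web has S = 14 species and L = 24 feeding links.
C = L / S² = 24 / 196 = 0.1224 ≈ 0.122.

C = 0.122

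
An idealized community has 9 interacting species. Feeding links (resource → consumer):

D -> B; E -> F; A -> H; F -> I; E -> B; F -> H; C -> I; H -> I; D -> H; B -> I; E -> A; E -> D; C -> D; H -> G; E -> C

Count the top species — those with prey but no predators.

Top species (has prey, but nothing eats it): I, G.
Count: 2.

2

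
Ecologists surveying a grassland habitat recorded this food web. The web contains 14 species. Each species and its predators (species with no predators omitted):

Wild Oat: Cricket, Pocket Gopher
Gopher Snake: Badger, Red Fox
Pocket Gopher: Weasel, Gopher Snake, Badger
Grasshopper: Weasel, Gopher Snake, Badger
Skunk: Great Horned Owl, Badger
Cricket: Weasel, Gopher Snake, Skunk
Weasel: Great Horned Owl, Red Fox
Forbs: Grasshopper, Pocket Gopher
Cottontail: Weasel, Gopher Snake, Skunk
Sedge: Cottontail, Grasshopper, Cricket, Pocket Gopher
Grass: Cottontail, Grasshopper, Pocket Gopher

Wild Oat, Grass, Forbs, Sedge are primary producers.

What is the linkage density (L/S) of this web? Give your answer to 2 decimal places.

There are L = 29 links among S = 14 species.
L/S = 29/14 = 2.0714 ≈ 2.07.

L/S = 2.07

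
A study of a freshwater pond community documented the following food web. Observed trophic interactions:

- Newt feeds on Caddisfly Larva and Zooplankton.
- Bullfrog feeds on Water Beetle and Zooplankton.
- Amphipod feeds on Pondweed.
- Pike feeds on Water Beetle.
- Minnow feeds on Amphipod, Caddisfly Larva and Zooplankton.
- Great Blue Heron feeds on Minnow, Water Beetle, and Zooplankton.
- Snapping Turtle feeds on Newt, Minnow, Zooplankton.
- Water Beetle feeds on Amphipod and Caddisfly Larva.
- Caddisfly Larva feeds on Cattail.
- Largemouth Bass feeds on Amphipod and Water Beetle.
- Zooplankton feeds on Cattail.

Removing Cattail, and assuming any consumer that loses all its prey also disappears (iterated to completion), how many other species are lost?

3

Remove Cattail.
Round 1: Zooplankton (all prey gone), Caddisfly Larva (all prey gone) → extinct.
Round 2: Newt (all prey gone) → extinct.
No further losses. Total secondary extinctions: 3.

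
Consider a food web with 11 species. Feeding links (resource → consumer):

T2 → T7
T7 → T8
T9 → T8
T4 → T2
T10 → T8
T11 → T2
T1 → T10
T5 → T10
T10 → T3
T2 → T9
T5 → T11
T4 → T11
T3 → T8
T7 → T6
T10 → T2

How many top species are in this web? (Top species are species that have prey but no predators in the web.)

Top species (has prey, but nothing eats it): T8, T6.
Count: 2.

2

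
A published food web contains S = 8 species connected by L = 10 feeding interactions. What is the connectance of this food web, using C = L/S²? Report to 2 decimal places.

C = 0.16

The web has S = 8 species and L = 10 feeding links.
C = L / S² = 10 / 64 = 0.1562 ≈ 0.16.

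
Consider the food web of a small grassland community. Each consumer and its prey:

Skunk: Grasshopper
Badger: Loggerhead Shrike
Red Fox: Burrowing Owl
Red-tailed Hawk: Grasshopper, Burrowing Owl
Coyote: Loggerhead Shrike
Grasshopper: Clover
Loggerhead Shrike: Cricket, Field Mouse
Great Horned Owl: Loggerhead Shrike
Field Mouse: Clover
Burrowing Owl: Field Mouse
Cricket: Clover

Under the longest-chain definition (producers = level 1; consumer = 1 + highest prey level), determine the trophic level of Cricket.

Clover is a producer → level 1.
Cricket eats Clover → level 2.

Trophic level 2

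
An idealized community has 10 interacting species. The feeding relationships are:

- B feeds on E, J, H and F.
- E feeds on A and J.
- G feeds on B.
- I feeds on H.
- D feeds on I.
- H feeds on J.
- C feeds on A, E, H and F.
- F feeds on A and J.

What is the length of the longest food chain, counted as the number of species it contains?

One longest chain: J → H → I → D.
It has 4 species and 3 links.

4 species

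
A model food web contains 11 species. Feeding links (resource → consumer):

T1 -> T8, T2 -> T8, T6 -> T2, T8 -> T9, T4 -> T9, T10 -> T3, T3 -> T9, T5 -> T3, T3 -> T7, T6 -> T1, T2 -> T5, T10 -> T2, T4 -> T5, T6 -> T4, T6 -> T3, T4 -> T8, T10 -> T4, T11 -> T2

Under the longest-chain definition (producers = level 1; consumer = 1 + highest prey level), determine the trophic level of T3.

Trophic level 4

T10 is a producer → level 1.
T4 eats T10 (level 1); other prey at levels: T6 1 → level 2.
T5 eats T4 (level 2); other prey at levels: T2 2 → level 3.
T3 eats T5 (level 3); other prey at levels: T10 1, T6 1 → level 4.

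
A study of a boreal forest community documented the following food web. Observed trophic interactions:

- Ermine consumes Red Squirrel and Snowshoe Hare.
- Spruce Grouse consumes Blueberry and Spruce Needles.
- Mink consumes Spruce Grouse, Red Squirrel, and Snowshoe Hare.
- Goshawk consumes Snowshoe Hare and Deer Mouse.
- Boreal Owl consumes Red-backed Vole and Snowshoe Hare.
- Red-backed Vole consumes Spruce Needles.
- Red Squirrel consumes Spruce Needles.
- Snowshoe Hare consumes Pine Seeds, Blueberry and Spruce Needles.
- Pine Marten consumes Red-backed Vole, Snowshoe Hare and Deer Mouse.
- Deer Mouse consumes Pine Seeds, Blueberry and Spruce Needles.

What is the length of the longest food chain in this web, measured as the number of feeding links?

One longest chain: Pine Seeds → Snowshoe Hare → Ermine.
It has 3 species and 2 links.

2 links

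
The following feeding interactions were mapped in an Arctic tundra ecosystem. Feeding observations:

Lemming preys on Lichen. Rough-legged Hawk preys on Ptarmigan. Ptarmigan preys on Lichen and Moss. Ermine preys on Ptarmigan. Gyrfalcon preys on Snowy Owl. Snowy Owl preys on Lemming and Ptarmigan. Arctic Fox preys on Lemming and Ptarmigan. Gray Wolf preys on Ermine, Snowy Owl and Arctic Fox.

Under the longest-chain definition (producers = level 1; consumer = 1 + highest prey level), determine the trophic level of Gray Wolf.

Moss is a producer → level 1.
Ptarmigan eats Moss (level 1); other prey at levels: Lichen 1 → level 2.
Ermine eats Ptarmigan → level 3.
Gray Wolf eats Ermine (level 3); other prey at levels: Snowy Owl 3, Arctic Fox 3 → level 4.

Trophic level 4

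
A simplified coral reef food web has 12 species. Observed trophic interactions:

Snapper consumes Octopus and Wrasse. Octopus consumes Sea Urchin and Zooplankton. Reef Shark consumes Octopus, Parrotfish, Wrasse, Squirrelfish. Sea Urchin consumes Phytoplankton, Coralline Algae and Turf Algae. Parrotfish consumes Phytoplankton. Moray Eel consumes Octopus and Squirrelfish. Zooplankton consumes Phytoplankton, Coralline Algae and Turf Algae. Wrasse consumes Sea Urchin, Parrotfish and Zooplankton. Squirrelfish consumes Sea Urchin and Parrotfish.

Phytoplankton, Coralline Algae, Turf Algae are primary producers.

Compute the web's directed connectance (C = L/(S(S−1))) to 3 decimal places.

The web has S = 12 species and L = 22 feeding links.
C = L / (S(S−1)) = 22 / 132 = 0.1667 ≈ 0.167.

C = 0.167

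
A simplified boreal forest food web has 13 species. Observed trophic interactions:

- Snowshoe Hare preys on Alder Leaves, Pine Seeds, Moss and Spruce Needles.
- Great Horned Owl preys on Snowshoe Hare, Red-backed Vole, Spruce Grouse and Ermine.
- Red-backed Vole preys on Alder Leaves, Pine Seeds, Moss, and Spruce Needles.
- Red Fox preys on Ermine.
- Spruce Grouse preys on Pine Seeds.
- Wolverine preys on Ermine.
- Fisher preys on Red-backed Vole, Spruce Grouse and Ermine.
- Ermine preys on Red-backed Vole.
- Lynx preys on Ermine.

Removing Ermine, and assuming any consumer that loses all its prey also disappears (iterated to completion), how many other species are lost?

Remove Ermine.
Round 1: Red Fox (all prey gone), Wolverine (all prey gone), Lynx (all prey gone) → extinct.
No further losses. Total secondary extinctions: 3.

3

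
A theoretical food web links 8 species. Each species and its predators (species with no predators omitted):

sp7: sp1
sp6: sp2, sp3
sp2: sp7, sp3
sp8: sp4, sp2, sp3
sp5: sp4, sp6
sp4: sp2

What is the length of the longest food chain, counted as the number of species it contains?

5 species

One longest chain: sp5 → sp4 → sp2 → sp7 → sp1.
It has 5 species and 4 links.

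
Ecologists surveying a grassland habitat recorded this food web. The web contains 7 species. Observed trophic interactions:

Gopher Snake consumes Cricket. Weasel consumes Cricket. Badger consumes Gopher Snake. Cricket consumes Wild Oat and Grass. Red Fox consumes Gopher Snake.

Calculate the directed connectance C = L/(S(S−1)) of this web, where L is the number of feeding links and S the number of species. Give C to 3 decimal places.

C = 0.143

The web has S = 7 species and L = 6 feeding links.
C = L / (S(S−1)) = 6 / 42 = 0.1429 ≈ 0.143.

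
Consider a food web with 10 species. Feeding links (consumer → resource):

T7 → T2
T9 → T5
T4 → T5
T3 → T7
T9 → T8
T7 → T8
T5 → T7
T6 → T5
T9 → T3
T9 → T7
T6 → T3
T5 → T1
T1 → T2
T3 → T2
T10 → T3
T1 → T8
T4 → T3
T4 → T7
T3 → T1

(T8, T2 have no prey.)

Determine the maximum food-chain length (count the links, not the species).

One longest chain: T8 → T1 → T5 → T9.
It has 4 species and 3 links.

3 links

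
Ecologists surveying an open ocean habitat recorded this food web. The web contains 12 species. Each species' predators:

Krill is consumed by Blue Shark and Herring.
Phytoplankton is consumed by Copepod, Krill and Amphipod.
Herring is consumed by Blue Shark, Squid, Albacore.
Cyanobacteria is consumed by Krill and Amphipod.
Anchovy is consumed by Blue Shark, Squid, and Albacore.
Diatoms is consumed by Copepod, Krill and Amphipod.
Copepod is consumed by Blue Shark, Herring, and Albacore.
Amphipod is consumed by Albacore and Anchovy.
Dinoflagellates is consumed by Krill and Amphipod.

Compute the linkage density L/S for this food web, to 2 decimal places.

There are L = 23 links among S = 12 species.
L/S = 23/12 = 1.9167 ≈ 1.92.

L/S = 1.92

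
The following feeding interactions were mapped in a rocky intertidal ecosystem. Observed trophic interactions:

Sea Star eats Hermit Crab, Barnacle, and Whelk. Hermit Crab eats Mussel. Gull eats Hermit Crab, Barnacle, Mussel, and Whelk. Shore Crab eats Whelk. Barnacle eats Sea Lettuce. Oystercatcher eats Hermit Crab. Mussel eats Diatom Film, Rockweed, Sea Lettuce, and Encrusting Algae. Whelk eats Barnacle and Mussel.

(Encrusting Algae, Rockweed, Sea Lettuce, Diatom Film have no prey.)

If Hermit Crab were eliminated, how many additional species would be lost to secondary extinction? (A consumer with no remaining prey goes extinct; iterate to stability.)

Remove Hermit Crab.
Round 1: Oystercatcher (all prey gone) → extinct.
No further losses. Total secondary extinctions: 1.

1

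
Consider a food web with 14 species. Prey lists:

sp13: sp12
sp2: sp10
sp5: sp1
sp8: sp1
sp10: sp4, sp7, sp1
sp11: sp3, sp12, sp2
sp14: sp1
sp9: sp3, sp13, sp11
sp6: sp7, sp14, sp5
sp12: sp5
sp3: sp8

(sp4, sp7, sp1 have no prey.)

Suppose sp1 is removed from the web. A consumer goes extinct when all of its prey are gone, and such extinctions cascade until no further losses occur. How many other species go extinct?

6

Remove sp1.
Round 1: sp14 (all prey gone), sp8 (all prey gone), sp5 (all prey gone) → extinct.
Round 2: sp3 (all prey gone), sp12 (all prey gone) → extinct.
Round 3: sp13 (all prey gone) → extinct.
No further losses. Total secondary extinctions: 6.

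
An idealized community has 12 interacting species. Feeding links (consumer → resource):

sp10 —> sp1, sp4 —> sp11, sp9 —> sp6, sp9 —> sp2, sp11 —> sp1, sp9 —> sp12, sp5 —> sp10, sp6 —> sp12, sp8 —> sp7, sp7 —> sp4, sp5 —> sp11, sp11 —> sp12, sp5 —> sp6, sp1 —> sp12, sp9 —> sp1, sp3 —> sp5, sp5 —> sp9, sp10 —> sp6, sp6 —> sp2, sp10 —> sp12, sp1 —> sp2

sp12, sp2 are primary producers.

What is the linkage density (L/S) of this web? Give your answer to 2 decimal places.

There are L = 21 links among S = 12 species.
L/S = 21/12 = 1.7500 ≈ 1.75.

L/S = 1.75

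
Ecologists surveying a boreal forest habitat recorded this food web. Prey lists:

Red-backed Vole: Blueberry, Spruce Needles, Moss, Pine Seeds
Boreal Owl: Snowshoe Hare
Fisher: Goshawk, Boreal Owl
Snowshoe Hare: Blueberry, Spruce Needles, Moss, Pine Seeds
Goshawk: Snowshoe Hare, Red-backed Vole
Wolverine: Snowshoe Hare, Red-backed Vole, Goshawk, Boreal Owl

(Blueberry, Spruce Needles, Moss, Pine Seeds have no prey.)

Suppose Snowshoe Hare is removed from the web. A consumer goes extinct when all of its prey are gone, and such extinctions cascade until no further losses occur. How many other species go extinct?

1

Remove Snowshoe Hare.
Round 1: Boreal Owl (all prey gone) → extinct.
No further losses. Total secondary extinctions: 1.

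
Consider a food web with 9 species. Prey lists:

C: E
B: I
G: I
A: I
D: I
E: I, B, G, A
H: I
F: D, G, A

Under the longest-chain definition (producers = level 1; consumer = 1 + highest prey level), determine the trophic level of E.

Trophic level 3

I is a producer → level 1.
B eats I → level 2.
E eats B (level 2); other prey at levels: I 1, G 2, A 2 → level 3.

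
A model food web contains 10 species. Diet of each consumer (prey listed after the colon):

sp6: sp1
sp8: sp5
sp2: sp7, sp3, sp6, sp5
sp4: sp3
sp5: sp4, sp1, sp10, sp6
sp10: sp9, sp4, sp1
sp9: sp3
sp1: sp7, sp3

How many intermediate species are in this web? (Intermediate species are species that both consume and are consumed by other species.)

6

Intermediate species (has both prey and predators): sp9, sp4, sp1, sp10, sp6, sp5.
Count: 6.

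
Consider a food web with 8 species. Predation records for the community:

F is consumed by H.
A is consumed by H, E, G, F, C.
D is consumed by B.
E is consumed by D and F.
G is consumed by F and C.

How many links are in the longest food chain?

3 links

One longest chain: A → E → D → B.
It has 4 species and 3 links.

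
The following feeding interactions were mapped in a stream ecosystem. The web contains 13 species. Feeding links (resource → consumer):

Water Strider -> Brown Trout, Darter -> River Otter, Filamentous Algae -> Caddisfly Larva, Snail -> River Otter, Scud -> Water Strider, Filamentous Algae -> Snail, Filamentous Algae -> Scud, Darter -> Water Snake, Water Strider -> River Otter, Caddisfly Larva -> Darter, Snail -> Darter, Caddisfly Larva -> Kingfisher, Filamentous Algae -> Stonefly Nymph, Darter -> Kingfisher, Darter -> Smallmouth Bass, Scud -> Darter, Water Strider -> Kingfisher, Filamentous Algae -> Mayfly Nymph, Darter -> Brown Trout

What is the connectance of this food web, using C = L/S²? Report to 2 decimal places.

The web has S = 13 species and L = 19 feeding links.
C = L / S² = 19 / 169 = 0.1124 ≈ 0.11.

C = 0.11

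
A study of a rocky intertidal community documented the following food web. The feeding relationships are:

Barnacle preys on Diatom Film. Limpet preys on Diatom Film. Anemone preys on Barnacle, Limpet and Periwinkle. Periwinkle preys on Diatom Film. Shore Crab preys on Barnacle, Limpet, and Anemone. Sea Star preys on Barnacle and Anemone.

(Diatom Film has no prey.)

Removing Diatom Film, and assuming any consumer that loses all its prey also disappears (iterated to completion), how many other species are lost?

Remove Diatom Film.
Round 1: Limpet (all prey gone), Periwinkle (all prey gone), Barnacle (all prey gone) → extinct.
Round 2: Anemone (all prey gone) → extinct.
Round 3: Shore Crab (all prey gone), Sea Star (all prey gone) → extinct.
No further losses. Total secondary extinctions: 6.

6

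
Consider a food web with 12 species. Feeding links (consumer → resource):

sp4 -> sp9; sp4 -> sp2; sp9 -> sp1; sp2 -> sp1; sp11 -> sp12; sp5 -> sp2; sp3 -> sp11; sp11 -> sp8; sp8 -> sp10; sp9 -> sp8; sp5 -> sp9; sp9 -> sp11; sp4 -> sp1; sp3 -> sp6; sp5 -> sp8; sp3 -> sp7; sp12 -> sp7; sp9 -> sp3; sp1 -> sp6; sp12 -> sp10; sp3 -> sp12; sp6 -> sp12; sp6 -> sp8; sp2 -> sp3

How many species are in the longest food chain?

6 species

One longest chain: sp10 → sp8 → sp6 → sp1 → sp9 → sp4.
It has 6 species and 5 links.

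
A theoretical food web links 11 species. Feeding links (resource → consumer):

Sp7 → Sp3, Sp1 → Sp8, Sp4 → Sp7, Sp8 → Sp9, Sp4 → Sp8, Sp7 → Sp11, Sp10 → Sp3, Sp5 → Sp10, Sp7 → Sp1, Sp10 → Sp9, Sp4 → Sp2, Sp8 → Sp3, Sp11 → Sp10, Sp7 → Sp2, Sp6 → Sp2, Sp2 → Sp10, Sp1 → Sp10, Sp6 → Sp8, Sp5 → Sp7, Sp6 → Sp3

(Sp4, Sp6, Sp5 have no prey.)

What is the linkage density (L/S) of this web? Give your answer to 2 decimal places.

L/S = 1.82

There are L = 20 links among S = 11 species.
L/S = 20/11 = 1.8182 ≈ 1.82.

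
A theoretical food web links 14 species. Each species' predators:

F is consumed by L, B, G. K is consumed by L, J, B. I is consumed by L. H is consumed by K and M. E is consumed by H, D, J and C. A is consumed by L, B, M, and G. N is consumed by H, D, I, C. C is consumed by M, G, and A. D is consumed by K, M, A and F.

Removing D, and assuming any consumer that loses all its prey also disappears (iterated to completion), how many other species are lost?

1

Remove D.
Round 1: F (all prey gone) → extinct.
No further losses. Total secondary extinctions: 1.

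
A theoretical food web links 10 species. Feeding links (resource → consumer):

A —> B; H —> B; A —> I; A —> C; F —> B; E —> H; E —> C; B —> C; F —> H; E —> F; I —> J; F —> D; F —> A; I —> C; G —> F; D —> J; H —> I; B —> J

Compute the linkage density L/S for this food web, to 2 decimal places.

L/S = 1.80

There are L = 18 links among S = 10 species.
L/S = 18/10 = 1.8000 ≈ 1.80.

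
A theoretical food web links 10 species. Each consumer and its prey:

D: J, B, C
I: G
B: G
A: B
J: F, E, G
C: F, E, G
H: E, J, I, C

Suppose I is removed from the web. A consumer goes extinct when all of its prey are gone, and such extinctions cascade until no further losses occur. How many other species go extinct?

Remove I.
Every predator of it retains at least one other prey: H still has E, J, C.
No consumer loses all prey, so no secondary extinctions occur.

0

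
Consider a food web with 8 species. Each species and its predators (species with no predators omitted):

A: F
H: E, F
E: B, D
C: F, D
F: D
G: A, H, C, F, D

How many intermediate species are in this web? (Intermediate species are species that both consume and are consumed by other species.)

Intermediate species (has both prey and predators): A, H, C, E, F.
Count: 5.

5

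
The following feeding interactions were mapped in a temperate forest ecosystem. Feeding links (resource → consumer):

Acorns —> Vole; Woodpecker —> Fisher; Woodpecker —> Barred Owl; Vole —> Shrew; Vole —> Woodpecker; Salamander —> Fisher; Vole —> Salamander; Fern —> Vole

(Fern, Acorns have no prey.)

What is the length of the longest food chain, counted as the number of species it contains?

4 species

One longest chain: Fern → Vole → Woodpecker → Barred Owl.
It has 4 species and 3 links.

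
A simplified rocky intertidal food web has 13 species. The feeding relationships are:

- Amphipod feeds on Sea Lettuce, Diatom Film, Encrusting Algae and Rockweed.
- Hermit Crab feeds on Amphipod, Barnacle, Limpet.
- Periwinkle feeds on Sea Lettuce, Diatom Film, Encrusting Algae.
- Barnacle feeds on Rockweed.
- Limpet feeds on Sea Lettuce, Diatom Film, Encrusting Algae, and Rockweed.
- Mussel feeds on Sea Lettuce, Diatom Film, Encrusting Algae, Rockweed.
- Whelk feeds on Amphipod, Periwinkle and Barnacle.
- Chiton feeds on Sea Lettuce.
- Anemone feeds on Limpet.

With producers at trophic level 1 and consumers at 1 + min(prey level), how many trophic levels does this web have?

Producers (level 1): Encrusting Algae, Sea Lettuce, Diatom Film, Rockweed.
Following each consumer down to its lowest-level prey: Encrusting Algae → Limpet → Anemone (levels 1 through 3).
All prey of Anemone (Limpet 2) are at level 2 or above, so Anemone is at level 1 + 2 = 3.
Every consumer has at least one prey at level 2 or below, so none exceeds level 3.

3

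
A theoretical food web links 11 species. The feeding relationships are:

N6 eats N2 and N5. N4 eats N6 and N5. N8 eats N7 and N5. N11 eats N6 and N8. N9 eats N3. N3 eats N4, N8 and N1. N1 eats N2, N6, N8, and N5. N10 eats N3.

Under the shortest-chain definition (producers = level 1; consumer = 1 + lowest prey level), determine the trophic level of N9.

Trophic level 4

N5 is a producer → level 1.
N8 eats N5 → level 2.
N3 eats N8 → level 3.
N9 eats N3 → level 4.
No prey of N9 is below level 3, so 4 is the minimum.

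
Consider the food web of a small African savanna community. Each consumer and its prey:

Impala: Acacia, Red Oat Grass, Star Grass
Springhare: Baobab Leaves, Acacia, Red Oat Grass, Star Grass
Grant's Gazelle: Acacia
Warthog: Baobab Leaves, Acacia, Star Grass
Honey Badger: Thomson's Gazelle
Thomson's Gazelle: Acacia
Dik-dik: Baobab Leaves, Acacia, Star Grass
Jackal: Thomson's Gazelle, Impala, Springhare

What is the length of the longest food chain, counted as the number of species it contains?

One longest chain: Baobab Leaves → Springhare → Jackal.
It has 3 species and 2 links.

3 species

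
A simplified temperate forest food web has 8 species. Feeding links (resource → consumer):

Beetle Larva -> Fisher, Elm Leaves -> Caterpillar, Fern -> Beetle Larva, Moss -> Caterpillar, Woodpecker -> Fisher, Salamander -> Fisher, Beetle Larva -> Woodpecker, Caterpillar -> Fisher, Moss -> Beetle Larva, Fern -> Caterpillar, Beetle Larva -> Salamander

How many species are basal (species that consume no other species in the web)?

Basal species (no prey listed): Elm Leaves, Fern, Moss.
Count: 3.

3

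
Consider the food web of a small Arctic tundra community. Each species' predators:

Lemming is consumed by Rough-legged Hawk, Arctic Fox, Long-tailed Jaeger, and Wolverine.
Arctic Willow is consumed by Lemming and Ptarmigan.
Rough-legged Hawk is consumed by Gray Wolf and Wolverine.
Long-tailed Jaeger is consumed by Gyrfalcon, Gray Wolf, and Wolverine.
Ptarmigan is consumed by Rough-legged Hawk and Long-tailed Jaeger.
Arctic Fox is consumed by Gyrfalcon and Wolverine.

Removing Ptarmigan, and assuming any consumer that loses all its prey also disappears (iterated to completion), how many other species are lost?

0

Remove Ptarmigan.
Every predator of it retains at least one other prey: Long-tailed Jaeger still has Lemming; Rough-legged Hawk still has Lemming.
No consumer loses all prey, so no secondary extinctions occur.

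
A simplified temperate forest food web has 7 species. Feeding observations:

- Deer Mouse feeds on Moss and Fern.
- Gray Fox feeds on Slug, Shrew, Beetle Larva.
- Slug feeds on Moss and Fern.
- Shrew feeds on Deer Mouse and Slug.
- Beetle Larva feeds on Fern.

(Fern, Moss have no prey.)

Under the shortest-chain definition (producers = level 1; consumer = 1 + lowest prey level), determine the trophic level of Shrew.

Fern is a producer → level 1.
Deer Mouse eats Fern → level 2.
Shrew eats Deer Mouse → level 3.
No prey of Shrew is below level 2, so 3 is the minimum.

Trophic level 3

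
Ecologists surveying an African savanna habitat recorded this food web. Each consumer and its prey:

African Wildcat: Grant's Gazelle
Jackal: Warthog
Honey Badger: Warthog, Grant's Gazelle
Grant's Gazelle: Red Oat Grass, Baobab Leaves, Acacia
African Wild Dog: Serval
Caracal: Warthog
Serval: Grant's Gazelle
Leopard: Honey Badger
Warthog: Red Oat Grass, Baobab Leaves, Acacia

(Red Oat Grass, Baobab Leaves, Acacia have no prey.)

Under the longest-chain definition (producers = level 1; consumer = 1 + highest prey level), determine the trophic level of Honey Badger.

Red Oat Grass is a producer → level 1.
Warthog eats Red Oat Grass (level 1); other prey at levels: Baobab Leaves 1, Acacia 1 → level 2.
Honey Badger eats Warthog (level 2); other prey at levels: Grant's Gazelle 2 → level 3.

Trophic level 3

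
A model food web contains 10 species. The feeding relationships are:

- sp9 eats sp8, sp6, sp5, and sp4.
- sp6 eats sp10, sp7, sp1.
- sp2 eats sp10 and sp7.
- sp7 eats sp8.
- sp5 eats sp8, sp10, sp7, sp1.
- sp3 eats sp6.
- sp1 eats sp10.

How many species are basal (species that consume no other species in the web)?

3

Basal species (no prey listed): sp8, sp4, sp10.
Count: 3.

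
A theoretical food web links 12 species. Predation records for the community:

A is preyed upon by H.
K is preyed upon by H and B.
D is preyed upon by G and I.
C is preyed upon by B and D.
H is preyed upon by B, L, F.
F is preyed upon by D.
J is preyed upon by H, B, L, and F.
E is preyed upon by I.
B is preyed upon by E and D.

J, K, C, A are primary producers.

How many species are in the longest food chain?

5 species

One longest chain: J → H → F → D → I.
It has 5 species and 4 links.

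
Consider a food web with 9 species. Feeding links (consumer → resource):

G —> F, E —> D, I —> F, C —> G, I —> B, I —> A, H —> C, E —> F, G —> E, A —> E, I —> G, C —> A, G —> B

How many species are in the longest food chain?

5 species

One longest chain: F → E → A → C → H.
It has 5 species and 4 links.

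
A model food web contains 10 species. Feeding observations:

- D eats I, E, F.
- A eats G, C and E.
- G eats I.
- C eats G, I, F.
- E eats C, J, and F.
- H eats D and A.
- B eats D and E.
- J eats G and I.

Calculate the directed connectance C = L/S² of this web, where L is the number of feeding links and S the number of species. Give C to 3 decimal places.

The web has S = 10 species and L = 19 feeding links.
C = L / S² = 19 / 100 = 0.1900 ≈ 0.190.

C = 0.190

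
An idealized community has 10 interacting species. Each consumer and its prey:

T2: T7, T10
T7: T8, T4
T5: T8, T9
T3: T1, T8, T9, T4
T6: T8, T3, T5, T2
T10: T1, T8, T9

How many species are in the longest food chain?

4 species

One longest chain: T8 → T7 → T2 → T6.
It has 4 species and 3 links.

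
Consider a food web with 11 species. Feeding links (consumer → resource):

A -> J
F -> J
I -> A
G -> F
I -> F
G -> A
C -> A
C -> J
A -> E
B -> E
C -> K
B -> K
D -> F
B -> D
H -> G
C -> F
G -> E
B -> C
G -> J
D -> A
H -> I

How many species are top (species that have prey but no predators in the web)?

Top species (has prey, but nothing eats it): H, B.
Count: 2.

2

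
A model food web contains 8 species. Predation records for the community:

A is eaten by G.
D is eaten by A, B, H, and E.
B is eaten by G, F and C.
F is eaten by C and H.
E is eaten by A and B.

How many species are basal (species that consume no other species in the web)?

1

Basal species (no prey listed): D.
Count: 1.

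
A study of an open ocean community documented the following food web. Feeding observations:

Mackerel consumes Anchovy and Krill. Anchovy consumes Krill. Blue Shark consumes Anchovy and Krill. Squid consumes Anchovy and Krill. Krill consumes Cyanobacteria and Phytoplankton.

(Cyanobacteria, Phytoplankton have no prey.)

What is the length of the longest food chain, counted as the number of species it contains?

4 species

One longest chain: Cyanobacteria → Krill → Anchovy → Blue Shark.
It has 4 species and 3 links.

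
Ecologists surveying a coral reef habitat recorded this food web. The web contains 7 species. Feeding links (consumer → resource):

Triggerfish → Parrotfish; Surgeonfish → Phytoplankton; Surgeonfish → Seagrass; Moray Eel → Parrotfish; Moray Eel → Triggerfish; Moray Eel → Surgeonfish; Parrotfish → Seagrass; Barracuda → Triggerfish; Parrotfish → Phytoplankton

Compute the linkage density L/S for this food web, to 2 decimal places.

L/S = 1.29

There are L = 9 links among S = 7 species.
L/S = 9/7 = 1.2857 ≈ 1.29.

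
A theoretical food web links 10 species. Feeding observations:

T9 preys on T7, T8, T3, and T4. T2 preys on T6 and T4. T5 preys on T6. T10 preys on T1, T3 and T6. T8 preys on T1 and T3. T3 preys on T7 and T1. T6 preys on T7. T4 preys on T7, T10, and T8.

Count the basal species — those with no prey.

2

Basal species (no prey listed): T7, T1.
Count: 2.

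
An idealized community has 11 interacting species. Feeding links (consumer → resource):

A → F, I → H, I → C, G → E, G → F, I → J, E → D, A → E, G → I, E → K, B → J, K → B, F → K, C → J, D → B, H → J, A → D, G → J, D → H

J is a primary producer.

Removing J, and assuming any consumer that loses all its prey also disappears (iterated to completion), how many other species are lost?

Remove J.
Round 1: B (all prey gone), H (all prey gone), C (all prey gone) → extinct.
Round 2: K (all prey gone), I (all prey gone), D (all prey gone) → extinct.
Round 3: F (all prey gone), E (all prey gone) → extinct.
Round 4: A (all prey gone), G (all prey gone) → extinct.
No further losses. Total secondary extinctions: 10.

10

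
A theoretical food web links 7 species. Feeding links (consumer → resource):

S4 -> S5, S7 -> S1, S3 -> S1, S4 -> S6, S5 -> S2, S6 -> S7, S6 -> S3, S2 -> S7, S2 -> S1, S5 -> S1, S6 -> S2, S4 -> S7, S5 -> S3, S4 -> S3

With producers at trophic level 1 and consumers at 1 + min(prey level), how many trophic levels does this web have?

3

Producers (level 1): S1.
Following each consumer down to its lowest-level prey: S1 → S7 → S6 (levels 1 through 3).
All prey of S6 (S7 2, S3 2, S2 2) are at level 2 or above, so S6 is at level 1 + 2 = 3.
Every consumer has at least one prey at level 2 or below, so none exceeds level 3.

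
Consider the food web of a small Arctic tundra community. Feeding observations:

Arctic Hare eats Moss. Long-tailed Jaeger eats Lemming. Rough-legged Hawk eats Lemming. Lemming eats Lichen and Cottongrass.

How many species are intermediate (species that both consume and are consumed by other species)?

Intermediate species (has both prey and predators): Lemming.
Count: 1.

1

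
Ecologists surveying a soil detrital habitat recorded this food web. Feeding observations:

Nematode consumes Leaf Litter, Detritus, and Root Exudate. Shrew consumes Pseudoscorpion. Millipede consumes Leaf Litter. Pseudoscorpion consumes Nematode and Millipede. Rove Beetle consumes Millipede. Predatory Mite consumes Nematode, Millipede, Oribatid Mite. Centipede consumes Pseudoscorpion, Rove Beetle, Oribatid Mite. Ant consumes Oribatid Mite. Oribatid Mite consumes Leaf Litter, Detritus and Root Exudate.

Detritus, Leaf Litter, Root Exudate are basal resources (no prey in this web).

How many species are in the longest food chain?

4 species

One longest chain: Leaf Litter → Millipede → Rove Beetle → Centipede.
It has 4 species and 3 links.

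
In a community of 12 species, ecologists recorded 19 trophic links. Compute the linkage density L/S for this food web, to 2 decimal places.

L/S = 1.58

There are L = 19 links among S = 12 species.
L/S = 19/12 = 1.5833 ≈ 1.58.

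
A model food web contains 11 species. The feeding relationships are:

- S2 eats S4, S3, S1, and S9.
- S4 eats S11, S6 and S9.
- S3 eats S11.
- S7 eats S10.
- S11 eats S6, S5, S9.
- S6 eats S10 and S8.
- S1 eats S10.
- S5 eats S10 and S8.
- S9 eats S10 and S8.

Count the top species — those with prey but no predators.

Top species (has prey, but nothing eats it): S7, S2.
Count: 2.

2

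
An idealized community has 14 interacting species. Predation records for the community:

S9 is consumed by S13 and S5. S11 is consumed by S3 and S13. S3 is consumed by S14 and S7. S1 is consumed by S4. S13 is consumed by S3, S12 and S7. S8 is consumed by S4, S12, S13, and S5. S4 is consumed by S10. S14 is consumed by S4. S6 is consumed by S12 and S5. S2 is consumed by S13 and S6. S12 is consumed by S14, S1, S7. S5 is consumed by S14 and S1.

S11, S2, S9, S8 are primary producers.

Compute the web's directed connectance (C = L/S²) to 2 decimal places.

The web has S = 14 species and L = 25 feeding links.
C = L / S² = 25 / 196 = 0.1276 ≈ 0.13.

C = 0.13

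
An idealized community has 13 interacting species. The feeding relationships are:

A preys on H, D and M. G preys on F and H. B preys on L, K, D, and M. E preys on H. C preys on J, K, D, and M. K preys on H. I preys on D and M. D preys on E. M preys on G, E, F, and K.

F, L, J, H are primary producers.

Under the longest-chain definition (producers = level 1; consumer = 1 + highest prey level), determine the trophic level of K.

Trophic level 2

H is a producer → level 1.
K eats H → level 2.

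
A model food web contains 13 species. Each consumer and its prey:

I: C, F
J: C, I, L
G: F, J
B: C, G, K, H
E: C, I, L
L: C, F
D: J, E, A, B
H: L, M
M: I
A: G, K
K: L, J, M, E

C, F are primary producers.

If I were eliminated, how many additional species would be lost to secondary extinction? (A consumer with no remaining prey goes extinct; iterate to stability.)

Remove I.
Round 1: M (all prey gone) → extinct.
No further losses. Total secondary extinctions: 1.

1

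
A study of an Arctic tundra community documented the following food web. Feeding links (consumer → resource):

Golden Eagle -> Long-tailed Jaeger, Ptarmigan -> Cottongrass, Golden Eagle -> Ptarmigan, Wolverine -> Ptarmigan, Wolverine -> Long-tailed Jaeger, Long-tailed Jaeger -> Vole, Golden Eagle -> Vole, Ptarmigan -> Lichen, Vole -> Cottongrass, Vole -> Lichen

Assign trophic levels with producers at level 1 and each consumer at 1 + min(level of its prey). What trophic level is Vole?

Trophic level 2

Cottongrass is a producer → level 1.
Vole eats Cottongrass → level 2.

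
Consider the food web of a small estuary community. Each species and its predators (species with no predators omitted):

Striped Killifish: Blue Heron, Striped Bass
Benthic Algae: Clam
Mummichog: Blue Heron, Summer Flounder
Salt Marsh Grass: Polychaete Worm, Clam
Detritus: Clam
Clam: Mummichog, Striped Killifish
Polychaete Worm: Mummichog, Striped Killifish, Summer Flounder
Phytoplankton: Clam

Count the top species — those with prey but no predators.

Top species (has prey, but nothing eats it): Blue Heron, Summer Flounder, Striped Bass.
Count: 3.

3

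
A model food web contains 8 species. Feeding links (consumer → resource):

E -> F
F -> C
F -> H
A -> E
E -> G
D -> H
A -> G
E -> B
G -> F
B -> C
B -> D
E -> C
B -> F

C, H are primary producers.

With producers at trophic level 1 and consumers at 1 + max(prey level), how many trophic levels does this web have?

5

Producers (level 1): C, H.
H → D → B → E → A gives A level 5.
No species has a prey at level 5, so no species reaches level 6.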